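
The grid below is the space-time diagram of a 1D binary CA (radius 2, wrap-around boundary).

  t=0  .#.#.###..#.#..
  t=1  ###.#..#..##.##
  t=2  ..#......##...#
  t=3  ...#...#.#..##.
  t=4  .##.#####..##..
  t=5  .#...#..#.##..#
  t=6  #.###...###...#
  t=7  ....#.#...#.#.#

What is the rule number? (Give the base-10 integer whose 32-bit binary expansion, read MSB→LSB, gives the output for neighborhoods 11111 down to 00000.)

810192230

  nb #####: next=.  (t=1,i=0, bit31=0)
  nb ####.: next=.  (t=1,i=1, bit30=0)
  nb ###.#: next=#  (t=1,i=2, bit29=1)
  nb ###..: next=#  (t=0,i=7, bit28=1)
  nb ##.##: next=.  (t=1,i=12, bit27=0)
  nb ##.#.: next=.  (t=1,i=3, bit26=0)
  nb ##..#: next=.  (t=0,i=8, bit25=0)
  nb ##...: next=.  (t=2,i=11, bit24=0)
  nb #.###: next=.  (t=0,i=5, bit23=0)
  nb #.##.: next=#  (t=5,i=10, bit22=1)
  nb #.#.#: next=.  (t=0,i=3, bit21=0)
  nb #.#..: next=.  (t=0,i=12, bit20=0)
  nb #..##: next=#  (t=1,i=9, bit19=1)
  nb #..#.: next=.  (t=0,i=9, bit18=0)
  nb #...#: next=#  (t=0,i=14, bit17=1)
  nb #....: next=.  (t=2,i=4, bit16=0)
  nb .####: next=#  (t=1,i=14, bit15=1)
  nb .###.: next=.  (t=0,i=6, bit14=0)
  nb .##.#: next=.  (t=1,i=11, bit13=0)
  nb .##..: next=.  (t=2,i=10, bit12=0)
  nb .#.##: next=#  (t=0,i=4, bit11=1)
  nb .#.#.: next=#  (t=0,i=2, bit10=1)
  nb .#..#: next=.  (t=1,i=5, bit9=0)
  nb .#...: next=#  (t=0,i=13, bit8=1)
  nb ..###: next=.  (t=6,i=8, bit7=0)
  nb ..##.: next=#  (t=1,i=10, bit6=1)
  nb ..#.#: next=#  (t=0,i=1, bit5=1)
  nb ..#..: next=.  (t=1,i=7, bit4=0)
  nb ...##: next=.  (t=2,i=8, bit3=0)
  nb ...#.: next=#  (t=0,i=0, bit2=1)
  nb ....#: next=#  (t=2,i=7, bit1=1)
  nb .....: next=.  (t=2,i=5, bit0=0)
  bits 00110000010010101000110101100110 = 810192230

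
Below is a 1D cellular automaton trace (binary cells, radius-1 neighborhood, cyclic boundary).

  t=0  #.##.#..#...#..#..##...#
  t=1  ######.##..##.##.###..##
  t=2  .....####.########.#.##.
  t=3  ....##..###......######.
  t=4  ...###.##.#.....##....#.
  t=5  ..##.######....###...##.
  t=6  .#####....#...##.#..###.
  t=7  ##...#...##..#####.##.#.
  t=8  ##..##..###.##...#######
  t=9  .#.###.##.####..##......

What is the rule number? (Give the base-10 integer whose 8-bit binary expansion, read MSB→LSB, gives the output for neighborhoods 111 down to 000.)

110

  ### -> .   bit 7 = 0  t=1,i=0
  ##. -> #   bit 6 = 1  t=0,i=0
  #.# -> #   bit 5 = 1  t=0,i=1
  #.. -> .   bit 4 = 0  t=0,i=6
  .## -> #   bit 3 = 1  t=0,i=2
  .#. -> #   bit 2 = 1  t=0,i=5
  ..# -> #   bit 1 = 1  t=0,i=7
  ... -> .   bit 0 = 0  t=0,i=10
  bits 01101110 = 110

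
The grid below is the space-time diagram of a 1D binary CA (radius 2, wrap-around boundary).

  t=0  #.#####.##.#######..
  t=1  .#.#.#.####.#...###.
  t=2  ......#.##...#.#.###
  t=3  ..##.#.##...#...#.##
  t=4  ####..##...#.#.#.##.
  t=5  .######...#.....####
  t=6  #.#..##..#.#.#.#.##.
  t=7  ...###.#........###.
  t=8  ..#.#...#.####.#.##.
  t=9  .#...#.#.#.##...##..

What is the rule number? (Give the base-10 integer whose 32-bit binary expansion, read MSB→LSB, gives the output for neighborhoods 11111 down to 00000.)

1514728269

  nb #####: next=.  (t=0,i=4, bit31=0)
  nb ####.: next=#  (t=0,i=5, bit30=1)
  nb ###.#: next=.  (t=0,i=6, bit29=0)
  nb ###..: next=#  (t=0,i=17, bit28=1)
  nb ##.##: next=#  (t=0,i=7, bit27=1)
  nb ##.#.: next=.  (t=1,i=11, bit26=0)
  nb ##..#: next=#  (t=0,i=18, bit25=1)
  nb ##...: next=.  (t=2,i=0, bit24=0)
  nb #.###: next=.  (t=0,i=2, bit23=0)
  nb #.##.: next=#  (t=0,i=8, bit22=1)
  nb #.#.#: next=.  (t=1,i=3, bit21=0)
  nb #.#..: next=.  (t=1,i=12, bit20=0)
  nb #..##: next=#  (t=3,i=1, bit19=1)
  nb #..#.: next=.  (t=0,i=19, bit18=0)
  nb #...#: next=.  (t=1,i=14, bit17=0)
  nb #....: next=.  (t=2,i=1, bit16=0)
  nb .####: next=#  (t=0,i=3, bit15=1)
  nb .###.: next=#  (t=1,i=17, bit14=1)
  nb .##.#: next=#  (t=0,i=9, bit13=1)
  nb .##..: next=.  (t=2,i=9, bit12=0)
  nb .#.##: next=#  (t=0,i=1, bit11=1)
  nb .#.#.: next=.  (t=1,i=2, bit10=0)
  nb .#..#: next=#  (t=6,i=3, bit9=1)
  nb .#...: next=#  (t=1,i=13, bit8=1)
  nb ..###: next=.  (t=1,i=16, bit7=0)
  nb ..##.: next=#  (t=3,i=2, bit6=1)
  nb ..#.#: next=.  (t=0,i=0, bit5=0)
  nb ..#..: next=.  (t=3,i=12, bit4=0)
  nb ...##: next=#  (t=1,i=15, bit3=1)
  nb ...#.: next=#  (t=2,i=5, bit2=1)
  nb ....#: next=.  (t=2,i=4, bit1=0)
  nb .....: next=#  (t=2,i=2, bit0=1)
  bits 01011010010010001110101101001101 = 1514728269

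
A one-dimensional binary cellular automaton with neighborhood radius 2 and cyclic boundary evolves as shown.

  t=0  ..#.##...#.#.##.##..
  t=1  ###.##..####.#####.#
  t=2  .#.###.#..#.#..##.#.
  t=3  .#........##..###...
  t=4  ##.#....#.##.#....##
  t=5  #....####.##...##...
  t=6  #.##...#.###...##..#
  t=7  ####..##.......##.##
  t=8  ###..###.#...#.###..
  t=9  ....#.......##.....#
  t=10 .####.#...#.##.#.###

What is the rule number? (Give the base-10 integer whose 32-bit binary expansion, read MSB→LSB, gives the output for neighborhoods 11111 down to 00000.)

  [31] ##### => #  t=1,i=15
  [30] ####. => #  t=1,i=1
  [29] ###.# => .  t=1,i=2
  [28] ###.. => .  t=3,i=16
  [27] ##.## => #  t=0,i=15
  [26] ##.#. => .  t=2,i=6
  [25] ##..# => .  t=1,i=6
  [24] ##... => .  t=0,i=6
  [23] #.### => .  t=1,i=13
  [22] #.##. => #  t=0,i=4
  [21] #.#.# => #  t=0,i=11
  [20] #.#.. => .  t=2,i=7
  [19] #..## => #  t=1,i=7
  [18] #..#. => .  t=2,i=0
  [17] #...# => .  t=0,i=7
  [16] #.... => #  t=0,i=19
  [15] .#### => .  t=1,i=0
  [14] .###. => .  t=2,i=4
  [13] .##.# => #  t=0,i=14
  [12] .##.. => #  t=0,i=5
  [11] .#.## => .  t=0,i=3
  [10] .#.#. => #  t=0,i=10
  [9] .#..# => .  t=2,i=8
  [8] .#... => .  t=3,i=2
  [7] ..### => .  t=1,i=8
  [6] ..##. => #  t=2,i=15
  [5] ..#.# => #  t=0,i=2
  [4] ..#.. => #  t=3,i=1
  [3] ...## => .  t=3,i=9
  [2] ...#. => #  t=0,i=1
  [1] ....# => #  t=0,i=0
  [0] ..... => .  t=3,i=4
  bits 11001000011010010011010001110110 = 3362337910

3362337910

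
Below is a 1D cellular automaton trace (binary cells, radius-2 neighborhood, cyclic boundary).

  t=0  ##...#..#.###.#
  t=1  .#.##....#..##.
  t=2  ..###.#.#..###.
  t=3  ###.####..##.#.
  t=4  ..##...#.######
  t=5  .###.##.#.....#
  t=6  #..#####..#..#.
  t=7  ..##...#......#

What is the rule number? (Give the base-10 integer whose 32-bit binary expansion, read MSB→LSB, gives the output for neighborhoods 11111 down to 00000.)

1013660876

  ##### -> .   bit 31 = 0  t=4,i=11
  ####. -> .   bit 30 = 0  t=3,i=6
  ###.# -> #   bit 29 = 1  t=0,i=12
  ###.. -> #   bit 28 = 1  t=0,i=1
  ##.## -> #   bit 27 = 1  t=0,i=13
  ##.#. -> #   bit 26 = 1  t=2,i=5
  ##..# -> .   bit 25 = 0  t=1,i=14
  ##... -> .   bit 24 = 0  t=0,i=2
  #.### -> .   bit 23 = 0  t=0,i=10
  #.##. -> #   bit 22 = 1  t=1,i=3
  #.#.# -> #   bit 21 = 1  t=2,i=6
  #.#.. -> .   bit 20 = 0  t=2,i=8
  #..## -> #   bit 19 = 1  t=1,i=11
  #..#. -> .   bit 18 = 0  t=0,i=7
  #...# -> #   bit 17 = 1  t=0,i=3
  #.... -> #   bit 16 = 1  t=1,i=6
  .#### -> .   bit 15 = 0  t=3,i=5
  .###. -> .   bit 14 = 0  t=0,i=0
  .##.# -> #   bit 13 = 1  t=3,i=11
  .##.. -> #   bit 12 = 1  t=1,i=4
  .#.## -> #   bit 11 = 1  t=0,i=9
  .#.#. -> #   bit 10 = 1  t=2,i=7
  .#..# -> .   bit 9 = 0  t=0,i=6
  .#... -> .   bit 8 = 0  t=5,i=9
  ..### -> #   bit 7 = 1  t=2,i=2
  ..##. -> #   bit 6 = 1  t=1,i=12
  ..#.# -> .   bit 5 = 0  t=0,i=8
  ..#.. -> .   bit 4 = 0  t=0,i=5
  ...## -> #   bit 3 = 1  t=2,i=1
  ...#. -> #   bit 2 = 1  t=0,i=4
  ....# -> .   bit 1 = 0  t=1,i=7
  ..... -> .   bit 0 = 0  t=5,i=11
  bits 00111100011010110011110011001100 = 1013660876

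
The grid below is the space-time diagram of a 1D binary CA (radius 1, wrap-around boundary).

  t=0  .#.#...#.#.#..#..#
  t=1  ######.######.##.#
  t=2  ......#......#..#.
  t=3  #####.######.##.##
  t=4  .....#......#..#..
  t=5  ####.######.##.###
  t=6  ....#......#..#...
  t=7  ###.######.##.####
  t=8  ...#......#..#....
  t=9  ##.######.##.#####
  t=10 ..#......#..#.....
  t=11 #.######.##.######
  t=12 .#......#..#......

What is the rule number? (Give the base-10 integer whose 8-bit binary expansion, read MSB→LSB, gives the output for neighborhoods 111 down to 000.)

  ### -> .   bit 7 = 0  t=1,i=0
  ##. -> .   bit 6 = 0  t=1,i=5
  #.# -> #   bit 5 = 1  t=0,i=0
  #.. -> #   bit 4 = 1  t=0,i=4
  .## -> .   bit 3 = 0  t=1,i=7
  .#. -> #   bit 2 = 1  t=0,i=1
  ..# -> .   bit 1 = 0  t=0,i=6
  ... -> #   bit 0 = 1  t=0,i=5
  bits 00110101 = 53

53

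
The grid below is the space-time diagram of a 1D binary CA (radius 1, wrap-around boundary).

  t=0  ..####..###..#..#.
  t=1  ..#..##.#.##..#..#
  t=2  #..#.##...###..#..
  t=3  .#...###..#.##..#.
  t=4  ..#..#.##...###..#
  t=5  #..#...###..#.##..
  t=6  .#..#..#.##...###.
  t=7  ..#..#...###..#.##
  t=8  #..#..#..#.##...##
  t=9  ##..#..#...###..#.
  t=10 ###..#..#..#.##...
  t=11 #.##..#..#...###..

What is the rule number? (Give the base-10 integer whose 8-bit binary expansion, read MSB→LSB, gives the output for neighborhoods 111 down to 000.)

88

  [7] ### => .  t=0,i=3
  [6] ##. => #  t=0,i=5
  [5] #.# => .  t=1,i=7
  [4] #.. => #  t=0,i=6
  [3] .## => #  t=0,i=2
  [2] .#. => .  t=0,i=13
  [1] ..# => .  t=0,i=1
  [0] ... => .  t=0,i=0
  bits 01011000 = 88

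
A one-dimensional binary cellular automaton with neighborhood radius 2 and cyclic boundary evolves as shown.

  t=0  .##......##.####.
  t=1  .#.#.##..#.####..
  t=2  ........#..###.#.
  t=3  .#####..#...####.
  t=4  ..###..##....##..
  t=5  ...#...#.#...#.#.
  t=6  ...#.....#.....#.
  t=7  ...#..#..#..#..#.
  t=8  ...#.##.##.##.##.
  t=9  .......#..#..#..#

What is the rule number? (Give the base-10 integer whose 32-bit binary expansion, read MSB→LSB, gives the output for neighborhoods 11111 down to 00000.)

3985948753

  ##### -> #   bit 31 = 1  t=3,i=3
  ####. -> #   bit 30 = 1  t=0,i=14
  ###.# -> #   bit 29 = 1  t=2,i=13
  ###.. -> .   bit 28 = 0  t=0,i=15
  ##.## -> #   bit 27 = 1  t=0,i=11
  ##.#. -> #   bit 26 = 1  t=2,i=14
  ##..# -> .   bit 25 = 0  t=0,i=16
  ##... -> #   bit 24 = 1  t=0,i=3
  #.### -> #   bit 23 = 1  t=0,i=12
  #.##. -> .   bit 22 = 0  t=1,i=5
  #.#.# -> .   bit 21 = 0  t=1,i=3
  #.#.. -> #   bit 20 = 1  t=2,i=15
  #..## -> .   bit 19 = 0  t=0,i=0
  #..#. -> #   bit 18 = 1  t=1,i=8
  #...# -> .   bit 17 = 0  t=1,i=16
  #.... -> .   bit 16 = 0  t=0,i=4
  .#### -> #   bit 15 = 1  t=0,i=13
  .###. -> #   bit 14 = 1  t=2,i=12
  .##.# -> .   bit 13 = 0  t=0,i=10
  .##.. -> .   bit 12 = 0  t=0,i=2
  .#.## -> .   bit 11 = 0  t=1,i=4
  .#.#. -> .   bit 10 = 0  t=1,i=2
  .#..# -> .   bit 9 = 0  t=2,i=9
  .#... -> .   bit 8 = 0  t=2,i=16
  ..### -> .   bit 7 = 0  t=2,i=11
  ..##. -> #   bit 6 = 1  t=0,i=1
  ..#.# -> .   bit 5 = 0  t=1,i=1
  ..#.. -> #   bit 4 = 1  t=2,i=8
  ...## -> .   bit 3 = 0  t=0,i=8
  ...#. -> .   bit 2 = 0  t=1,i=0
  ....# -> .   bit 1 = 0  t=0,i=7
  ..... -> #   bit 0 = 1  t=0,i=5
  bits 11101101100101001100000001010001 = 3985948753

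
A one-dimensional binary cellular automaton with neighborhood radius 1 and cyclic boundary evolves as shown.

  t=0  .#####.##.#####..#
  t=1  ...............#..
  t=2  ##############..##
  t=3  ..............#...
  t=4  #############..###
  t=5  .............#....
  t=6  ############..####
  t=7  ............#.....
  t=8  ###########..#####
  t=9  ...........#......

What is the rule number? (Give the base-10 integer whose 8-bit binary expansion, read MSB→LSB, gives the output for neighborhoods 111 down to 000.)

  [7] ### => .  t=0,i=2
  [6] ##. => .  t=0,i=5
  [5] #.# => .  t=0,i=0
  [4] #.. => #  t=0,i=15
  [3] .## => .  t=0,i=1
  [2] .#. => .  t=0,i=17
  [1] ..# => .  t=0,i=16
  [0] ... => #  t=1,i=0
  bits 00010001 = 17

17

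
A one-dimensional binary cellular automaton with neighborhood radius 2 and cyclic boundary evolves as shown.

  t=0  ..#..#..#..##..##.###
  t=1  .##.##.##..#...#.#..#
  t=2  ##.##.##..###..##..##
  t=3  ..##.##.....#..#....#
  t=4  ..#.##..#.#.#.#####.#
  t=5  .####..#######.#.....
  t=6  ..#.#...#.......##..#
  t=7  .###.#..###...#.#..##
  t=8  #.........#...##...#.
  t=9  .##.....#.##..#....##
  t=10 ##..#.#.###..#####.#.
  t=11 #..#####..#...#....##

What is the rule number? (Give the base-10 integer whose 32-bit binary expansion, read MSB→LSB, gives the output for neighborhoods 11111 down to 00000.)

  nb #####: next=.  (t=4,i=16, bit31=0)
  nb ####.: next=.  (t=2,i=0, bit30=0)
  nb ###.#: next=.  (t=2,i=1, bit29=0)
  nb ###..: next=#  (t=0,i=20, bit28=1)
  nb ##.##: next=#  (t=0,i=17, bit27=1)
  nb ##.#.: next=.  (t=4,i=19, bit26=0)
  nb ##..#: next=.  (t=0,i=0, bit25=0)
  nb ##...: next=.  (t=3,i=7, bit24=0)
  nb #.###: next=.  (t=0,i=18, bit23=0)
  nb #.##.: next=#  (t=1,i=1, bit22=1)
  nb #.#.#: next=#  (t=4,i=10, bit21=1)
  nb #.#..: next=.  (t=1,i=17, bit20=0)
  nb #..##: next=.  (t=0,i=10, bit19=0)
  nb #..#.: next=#  (t=0,i=1, bit18=1)
  nb #...#: next=.  (t=1,i=13, bit17=0)
  nb #....: next=#  (t=3,i=8, bit16=1)
  nb .####: next=#  (t=2,i=20, bit15=1)
  nb .###.: next=.  (t=0,i=19, bit14=0)
  nb .##.#: next=.  (t=0,i=16, bit13=0)
  nb .##..: next=.  (t=0,i=12, bit12=0)
  nb .#.##: next=#  (t=1,i=0, bit11=1)
  nb .#.#.: next=#  (t=1,i=16, bit10=1)
  nb .#..#: next=.  (t=0,i=3, bit9=0)
  nb .#...: next=#  (t=1,i=12, bit8=1)
  nb ..###: next=.  (t=2,i=10, bit7=0)
  nb ..##.: next=#  (t=0,i=11, bit6=1)
  nb ..#.#: next=#  (t=1,i=15, bit5=1)
  nb ..#..: next=#  (t=0,i=2, bit4=1)
  nb ...##: next=.  (t=5,i=0, bit3=0)
  nb ...#.: next=.  (t=1,i=14, bit2=0)
  nb ....#: next=#  (t=3,i=10, bit1=1)
  nb .....: next=.  (t=3,i=9, bit0=0)
  bits 00011000011001011000110101110010 = 409308530

409308530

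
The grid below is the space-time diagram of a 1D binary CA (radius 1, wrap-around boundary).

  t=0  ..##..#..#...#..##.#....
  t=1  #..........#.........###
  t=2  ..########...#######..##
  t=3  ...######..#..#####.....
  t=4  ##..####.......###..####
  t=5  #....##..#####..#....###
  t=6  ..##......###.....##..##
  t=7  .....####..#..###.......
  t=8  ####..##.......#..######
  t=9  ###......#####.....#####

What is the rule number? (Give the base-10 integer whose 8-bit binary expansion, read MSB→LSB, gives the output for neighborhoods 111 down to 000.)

  ### -> #   bit 7 = 1  t=1,i=22
  ##. -> .   bit 6 = 0  t=0,i=3
  #.# -> .   bit 5 = 0  t=0,i=18
  #.. -> .   bit 4 = 0  t=0,i=4
  .## -> .   bit 3 = 0  t=0,i=2
  .#. -> .   bit 2 = 0  t=0,i=6
  ..# -> .   bit 1 = 0  t=0,i=1
  ... -> #   bit 0 = 1  t=0,i=0
  bits 10000001 = 129

129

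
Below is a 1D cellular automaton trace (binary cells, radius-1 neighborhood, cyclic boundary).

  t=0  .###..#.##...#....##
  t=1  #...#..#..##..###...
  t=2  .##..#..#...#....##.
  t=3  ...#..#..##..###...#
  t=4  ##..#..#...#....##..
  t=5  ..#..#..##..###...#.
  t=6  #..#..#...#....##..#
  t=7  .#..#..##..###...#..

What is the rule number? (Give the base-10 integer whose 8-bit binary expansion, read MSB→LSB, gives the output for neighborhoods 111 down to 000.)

  ###|.  b7=0 t=0,i=2
  ##.|.  b6=0 t=0,i=3
  #.#|#  b5=1 t=0,i=0
  #..|#  b4=1 t=0,i=4
  .##|.  b3=0 t=0,i=1
  .#.|.  b2=0 t=0,i=6
  ..#|.  b1=0 t=0,i=5
  ...|#  b0=1 t=0,i=11
  bits 00110001 = 49

49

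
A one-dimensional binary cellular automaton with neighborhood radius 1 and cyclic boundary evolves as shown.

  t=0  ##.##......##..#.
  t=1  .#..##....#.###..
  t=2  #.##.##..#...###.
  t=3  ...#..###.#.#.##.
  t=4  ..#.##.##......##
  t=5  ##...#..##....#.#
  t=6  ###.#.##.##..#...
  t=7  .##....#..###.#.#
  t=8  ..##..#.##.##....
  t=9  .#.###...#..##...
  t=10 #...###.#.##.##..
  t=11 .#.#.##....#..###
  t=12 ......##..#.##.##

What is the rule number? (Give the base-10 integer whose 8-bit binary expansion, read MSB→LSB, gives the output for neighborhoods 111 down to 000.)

210

  ###|#  b7=1 t=1,i=13
  ##.|#  b6=1 t=0,i=1
  #.#|.  b5=0 t=0,i=2
  #..|#  b4=1 t=0,i=5
  .##|.  b3=0 t=0,i=0
  .#.|.  b2=0 t=0,i=15
  ..#|#  b1=1 t=0,i=10
  ...|.  b0=0 t=0,i=6
  bits 11010010 = 210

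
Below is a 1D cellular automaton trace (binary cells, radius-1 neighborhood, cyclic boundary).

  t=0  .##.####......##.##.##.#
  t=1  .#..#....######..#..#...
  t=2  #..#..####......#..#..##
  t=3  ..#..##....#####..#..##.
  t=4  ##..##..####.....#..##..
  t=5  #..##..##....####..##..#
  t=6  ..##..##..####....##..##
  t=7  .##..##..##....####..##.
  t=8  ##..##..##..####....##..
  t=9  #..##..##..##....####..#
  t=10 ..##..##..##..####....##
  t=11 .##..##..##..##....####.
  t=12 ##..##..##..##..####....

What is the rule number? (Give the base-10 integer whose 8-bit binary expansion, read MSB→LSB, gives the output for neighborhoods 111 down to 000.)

11

  [7] ### => .  t=0,i=5
  [6] ##. => .  t=0,i=2
  [5] #.# => .  t=0,i=0
  [4] #.. => .  t=0,i=8
  [3] .## => #  t=0,i=1
  [2] .#. => .  t=0,i=23
  [1] ..# => #  t=0,i=13
  [0] ... => #  t=0,i=9
  bits 00001011 = 11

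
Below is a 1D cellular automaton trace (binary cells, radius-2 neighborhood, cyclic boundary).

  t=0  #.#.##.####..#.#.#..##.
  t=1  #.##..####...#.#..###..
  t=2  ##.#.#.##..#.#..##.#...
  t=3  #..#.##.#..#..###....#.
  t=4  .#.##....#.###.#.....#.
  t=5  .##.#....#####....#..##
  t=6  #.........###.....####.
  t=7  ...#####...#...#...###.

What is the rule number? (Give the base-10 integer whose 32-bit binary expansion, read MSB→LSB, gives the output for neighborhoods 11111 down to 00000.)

3903511153

  [31] ##### => #  t=5,i=11
  [30] ####. => #  t=0,i=9
  [29] ###.# => #  t=4,i=13
  [28] ###.. => .  t=0,i=10
  [27] ##.## => #  t=0,i=6
  [26] ##.#. => .  t=0,i=22
  [25] ##..# => .  t=0,i=11
  [24] ##... => .  t=1,i=10
  [23] #.### => #  t=0,i=7
  [22] #.##. => .  t=0,i=4
  [21] #.#.# => #  t=0,i=0
  [20] #.#.. => .  t=0,i=17
  [19] #..## => #  t=0,i=19
  [18] #..#. => .  t=0,i=12
  [17] #...# => #  t=1,i=11
  [16] #.... => .  t=3,i=18
  [15] .#### => #  t=0,i=8
  [14] .###. => #  t=1,i=19
  [13] .##.# => .  t=0,i=5
  [12] .##.. => #  t=1,i=3
  [11] .#.## => #  t=0,i=3
  [10] .#.#. => .  t=0,i=1
  [9] .#..# => #  t=0,i=18
  [8] .#... => .  t=2,i=20
  [7] ..### => .  t=1,i=6
  [6] ..##. => #  t=0,i=20
  [5] ..#.# => #  t=0,i=13
  [4] ..#.. => #  t=3,i=11
  [3] ...## => .  t=2,i=22
  [2] ...#. => .  t=1,i=12
  [1] ....# => .  t=3,i=19
  [0] ..... => #  t=4,i=18
  bits 11101000101010101101101001110001 = 3903511153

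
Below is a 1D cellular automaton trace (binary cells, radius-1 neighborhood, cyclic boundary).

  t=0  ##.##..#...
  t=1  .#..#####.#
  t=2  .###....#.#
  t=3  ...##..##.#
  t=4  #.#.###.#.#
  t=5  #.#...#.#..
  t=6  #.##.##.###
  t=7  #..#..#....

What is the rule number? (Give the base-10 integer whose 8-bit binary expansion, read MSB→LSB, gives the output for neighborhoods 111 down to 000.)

  [7] ### => .  t=1,i=5
  [6] ##. => #  t=0,i=1
  [5] #.# => .  t=0,i=2
  [4] #.. => #  t=0,i=5
  [3] .## => .  t=0,i=0
  [2] .#. => #  t=0,i=7
  [1] ..# => #  t=0,i=6
  [0] ... => .  t=0,i=9
  bits 01010110 = 86

86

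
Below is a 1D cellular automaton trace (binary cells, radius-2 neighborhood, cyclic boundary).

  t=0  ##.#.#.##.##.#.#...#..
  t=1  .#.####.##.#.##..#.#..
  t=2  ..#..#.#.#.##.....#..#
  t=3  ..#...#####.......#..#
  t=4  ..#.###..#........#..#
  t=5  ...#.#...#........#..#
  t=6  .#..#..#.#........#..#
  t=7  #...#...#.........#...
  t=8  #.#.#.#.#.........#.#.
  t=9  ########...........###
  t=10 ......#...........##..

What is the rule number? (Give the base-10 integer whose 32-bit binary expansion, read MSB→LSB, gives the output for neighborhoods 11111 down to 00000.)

1210215576

  nb #####: next=.  (t=3,i=8, bit31=0)
  nb ####.: next=#  (t=1,i=5, bit30=1)
  nb ###.#: next=.  (t=1,i=6, bit29=0)
  nb ###..: next=.  (t=3,i=10, bit28=0)
  nb ##.##: next=#  (t=0,i=9, bit27=1)
  nb ##.#.: next=.  (t=0,i=2, bit26=0)
  nb ##..#: next=.  (t=1,i=15, bit25=0)
  nb ##...: next=.  (t=2,i=13, bit24=0)
  nb #.###: next=.  (t=1,i=3, bit23=0)
  nb #.##.: next=.  (t=0,i=7, bit22=0)
  nb #.#.#: next=#  (t=0,i=3, bit21=1)
  nb #.#..: next=.  (t=0,i=15, bit20=0)
  nb #..##: next=.  (t=0,i=21, bit19=0)
  nb #..#.: next=.  (t=1,i=16, bit18=0)
  nb #...#: next=#  (t=0,i=17, bit17=1)
  nb #....: next=.  (t=2,i=14, bit16=0)
  nb .####: next=.  (t=1,i=4, bit15=0)
  nb .###.: next=#  (t=4,i=5, bit14=1)
  nb .##.#: next=#  (t=0,i=1, bit13=1)
  nb .##..: next=.  (t=1,i=14, bit12=0)
  nb .#.##: next=#  (t=0,i=6, bit11=1)
  nb .#.#.: next=#  (t=0,i=4, bit10=1)
  nb .#..#: next=.  (t=0,i=20, bit9=0)
  nb .#...: next=.  (t=0,i=16, bit8=0)
  nb ..###: next=#  (t=3,i=6, bit7=1)
  nb ..##.: next=.  (t=0,i=0, bit6=0)
  nb ..#.#: next=.  (t=1,i=1, bit5=0)
  nb ..#..: next=#  (t=0,i=19, bit4=1)
  nb ...##: next=#  (t=3,i=5, bit3=1)
  nb ...#.: next=.  (t=0,i=18, bit2=0)
  nb ....#: next=.  (t=2,i=16, bit1=0)
  nb .....: next=.  (t=2,i=15, bit0=0)
  bits 01001000001000100110110010011000 = 1210215576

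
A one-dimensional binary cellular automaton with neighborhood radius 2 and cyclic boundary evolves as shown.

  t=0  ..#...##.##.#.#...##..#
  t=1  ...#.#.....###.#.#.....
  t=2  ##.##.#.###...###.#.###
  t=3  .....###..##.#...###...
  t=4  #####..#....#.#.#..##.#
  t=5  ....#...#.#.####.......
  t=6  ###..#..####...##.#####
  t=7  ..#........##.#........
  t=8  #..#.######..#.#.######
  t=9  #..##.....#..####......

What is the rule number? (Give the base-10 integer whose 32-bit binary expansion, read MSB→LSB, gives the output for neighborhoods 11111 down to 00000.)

354422059

  ##### -> .   bit 31 = 0  t=2,i=22
  ####. -> .   bit 30 = 0  t=2,i=0
  ###.# -> .   bit 29 = 0  t=1,i=13
  ###.. -> #   bit 28 = 1  t=2,i=10
  ##.## -> .   bit 27 = 0  t=0,i=8
  ##.#. -> #   bit 26 = 1  t=0,i=11
  ##..# -> .   bit 25 = 0  t=0,i=20
  ##... -> #   bit 24 = 1  t=2,i=11
  #.### -> .   bit 23 = 0  t=2,i=8
  #.##. -> .   bit 22 = 0  t=0,i=9
  #.#.# -> #   bit 21 = 1  t=0,i=12
  #.#.. -> .   bit 20 = 0  t=0,i=14
  #..## -> .   bit 19 = 0  t=3,i=9
  #..#. -> .   bit 18 = 0  t=0,i=1
  #...# -> .   bit 17 = 0  t=0,i=4
  #.... -> .   bit 16 = 0  t=1,i=7
  .#### -> .   bit 15 = 0  t=2,i=21
  .###. -> .   bit 14 = 0  t=1,i=12
  .##.# -> .   bit 13 = 0  t=0,i=7
  .##.. -> .   bit 12 = 0  t=0,i=19
  .#.## -> #   bit 11 = 1  t=2,i=7
  .#.#. -> #   bit 10 = 1  t=0,i=13
  .#..# -> .   bit 9 = 0  t=0,i=0
  .#... -> #   bit 8 = 1  t=0,i=3
  ..### -> .   bit 7 = 0  t=1,i=11
  ..##. -> .   bit 6 = 0  t=0,i=6
  ..#.# -> #   bit 5 = 1  t=1,i=3
  ..#.. -> .   bit 4 = 0  t=0,i=2
  ...## -> #   bit 3 = 1  t=0,i=5
  ...#. -> .   bit 2 = 0  t=1,i=2
  ....# -> #   bit 1 = 1  t=1,i=1
  ..... -> #   bit 0 = 1  t=1,i=0
  bits 00010101001000000000110100101011 = 354422059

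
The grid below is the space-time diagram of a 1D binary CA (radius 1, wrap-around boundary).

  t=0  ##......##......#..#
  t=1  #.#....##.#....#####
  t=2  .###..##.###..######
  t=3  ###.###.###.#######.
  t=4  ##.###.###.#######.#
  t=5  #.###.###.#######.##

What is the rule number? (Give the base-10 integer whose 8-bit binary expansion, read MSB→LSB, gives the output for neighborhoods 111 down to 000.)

  nb ###: next=#  (t=0,i=0, bit7=1)
  nb ##.: next=.  (t=0,i=1, bit6=0)
  nb #.#: next=#  (t=1,i=1, bit5=1)
  nb #..: next=#  (t=0,i=2, bit4=1)
  nb .##: next=#  (t=0,i=8, bit3=1)
  nb .#.: next=#  (t=0,i=16, bit2=1)
  nb ..#: next=#  (t=0,i=7, bit1=1)
  nb ...: next=.  (t=0,i=3, bit0=0)
  bits 10111110 = 190

190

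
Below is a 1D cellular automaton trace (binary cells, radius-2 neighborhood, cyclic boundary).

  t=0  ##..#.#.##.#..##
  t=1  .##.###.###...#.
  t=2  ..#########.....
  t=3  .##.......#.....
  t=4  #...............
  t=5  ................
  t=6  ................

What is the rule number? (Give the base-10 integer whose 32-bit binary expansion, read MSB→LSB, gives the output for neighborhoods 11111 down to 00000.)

1054893224

  #####|.  b31=0 t=2,i=4
  ####.|.  b30=0 t=0,i=0
  ###.#|#  b29=1 t=1,i=6
  ###..|#  b28=1 t=0,i=1
  ##.##|#  b27=1 t=1,i=3
  ##.#.|#  b26=1 t=0,i=10
  ##..#|#  b25=1 t=0,i=2
  ##...|.  b24=0 t=1,i=11
  #.###|#  b23=1 t=1,i=4
  #.##.|#  b22=1 t=0,i=8
  #.#.#|#  b21=1 t=0,i=6
  #.#..|.  b20=0 t=0,i=11
  #..##|.  b19=0 t=0,i=13
  #..#.|.  b18=0 t=0,i=3
  #...#|.  b17=0 t=1,i=12
  #....|.  b16=0 t=2,i=12
  .####|.  b15=0 t=0,i=15
  .###.|#  b14=1 t=1,i=5
  .##.#|#  b13=1 t=0,i=9
  .##..|.  b12=0 t=3,i=2
  .#.##|.  b11=0 t=0,i=7
  .#.#.|#  b10=1 t=0,i=5
  .#..#|.  b9=0 t=0,i=12
  .#...|.  b8=0 t=3,i=11
  ..###|#  b7=1 t=0,i=14
  ..##.|.  b6=0 t=1,i=1
  ..#.#|#  b5=1 t=0,i=4
  ..#..|.  b4=0 t=1,i=14
  ...##|#  b3=1 t=2,i=1
  ...#.|.  b2=0 t=1,i=13
  ....#|.  b1=0 t=2,i=0
  .....|.  b0=0 t=2,i=13
  bits 00111110111000000110010010101000 = 1054893224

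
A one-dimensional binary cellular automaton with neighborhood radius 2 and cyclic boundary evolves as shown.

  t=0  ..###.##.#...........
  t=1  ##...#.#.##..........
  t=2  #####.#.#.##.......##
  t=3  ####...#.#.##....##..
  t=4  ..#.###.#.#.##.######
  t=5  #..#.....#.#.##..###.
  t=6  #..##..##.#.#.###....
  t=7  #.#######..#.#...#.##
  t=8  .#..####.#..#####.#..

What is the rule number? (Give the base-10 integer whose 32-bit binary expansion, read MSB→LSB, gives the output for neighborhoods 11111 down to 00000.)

3407494494

  #####|#  b31=1 t=2,i=0
  ####.|#  b30=1 t=2,i=3
  ###.#|.  b29=0 t=0,i=4
  ###..|.  b28=0 t=3,i=3
  ##.##|#  b27=1 t=0,i=5
  ##.#.|.  b26=0 t=0,i=8
  ##..#|#  b25=1 t=3,i=19
  ##...|#  b24=1 t=1,i=2
  #.###|.  b23=0 t=4,i=4
  #.##.|.  b22=0 t=0,i=6
  #.#.#|.  b21=0 t=1,i=7
  #.#..|#  b20=1 t=0,i=9
  #..##|#  b19=1 t=3,i=20
  #..#.|.  b18=0 t=4,i=1
  #...#|#  b17=1 t=1,i=3
  #....|.  b16=0 t=0,i=11
  .####|.  b15=0 t=2,i=20
  .###.|.  b14=0 t=0,i=3
  .##.#|#  b13=1 t=0,i=7
  .##..|#  b12=1 t=1,i=1
  .#.##|#  b11=1 t=1,i=8
  .#.#.|#  b10=1 t=1,i=6
  .#..#|.  b9=0 t=5,i=1
  .#...|#  b8=1 t=0,i=10
  ..###|.  b7=0 t=0,i=2
  ..##.|#  b6=1 t=1,i=0
  ..#.#|.  b5=0 t=1,i=5
  ..#..|#  b4=1 t=5,i=3
  ...##|#  b3=1 t=0,i=1
  ...#.|#  b2=1 t=1,i=4
  ....#|#  b1=1 t=0,i=0
  .....|.  b0=0 t=0,i=12
  bits 11001011000110100011110101011110 = 3407494494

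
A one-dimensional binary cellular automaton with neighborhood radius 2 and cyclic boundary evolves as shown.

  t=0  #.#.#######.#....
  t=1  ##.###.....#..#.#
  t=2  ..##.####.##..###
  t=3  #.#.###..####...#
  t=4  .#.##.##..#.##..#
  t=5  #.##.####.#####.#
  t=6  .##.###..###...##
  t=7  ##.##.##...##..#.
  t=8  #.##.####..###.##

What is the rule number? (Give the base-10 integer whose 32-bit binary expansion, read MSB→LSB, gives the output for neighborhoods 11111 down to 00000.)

532782197

  [31] ##### => .  t=0,i=6
  [30] ####. => .  t=0,i=9
  [29] ###.# => .  t=0,i=10
  [28] ###.. => #  t=1,i=5
  [27] ##.## => #  t=1,i=2
  [26] ##.#. => #  t=0,i=11
  [25] ##..# => #  t=2,i=0
  [24] ##... => #  t=1,i=6
  [23] #.### => #  t=0,i=4
  [22] #.##. => #  t=2,i=10
  [21] #.#.# => .  t=0,i=2
  [20] #.#.. => .  t=0,i=12
  [19] #..## => .  t=2,i=1
  [18] #..#. => .  t=1,i=13
  [17] #...# => .  t=3,i=14
  [16] #.... => #  t=0,i=14
  [15] .#### => #  t=0,i=5
  [14] .###. => .  t=1,i=0
  [13] .##.# => .  t=2,i=3
  [12] .##.. => #  t=2,i=11
  [11] .#.## => #  t=0,i=3
  [10] .#.#. => #  t=0,i=1
  [9] .#..# => .  t=1,i=12
  [8] .#... => .  t=0,i=13
  [7] ..### => .  t=2,i=14
  [6] ..##. => #  t=2,i=2
  [5] ..#.# => #  t=0,i=0
  [4] ..#.. => #  t=1,i=11
  [3] ...## => .  t=3,i=15
  [2] ...#. => #  t=0,i=16
  [1] ....# => .  t=0,i=15
  [0] ..... => #  t=1,i=8
  bits 00011111110000011001110001110101 = 532782197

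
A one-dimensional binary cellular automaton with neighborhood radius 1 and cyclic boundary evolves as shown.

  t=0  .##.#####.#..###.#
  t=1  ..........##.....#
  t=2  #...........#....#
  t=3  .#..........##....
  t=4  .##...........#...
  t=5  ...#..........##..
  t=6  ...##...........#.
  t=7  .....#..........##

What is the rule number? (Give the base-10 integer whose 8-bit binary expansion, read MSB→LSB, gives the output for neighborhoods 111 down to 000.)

20

  ###|.  b7=0 t=0,i=5
  ##.|.  b6=0 t=0,i=2
  #.#|.  b5=0 t=0,i=0
  #..|#  b4=1 t=0,i=11
  .##|.  b3=0 t=0,i=1
  .#.|#  b2=1 t=0,i=10
  ..#|.  b1=0 t=0,i=12
  ...|.  b0=0 t=1,i=1
  bits 00010100 = 20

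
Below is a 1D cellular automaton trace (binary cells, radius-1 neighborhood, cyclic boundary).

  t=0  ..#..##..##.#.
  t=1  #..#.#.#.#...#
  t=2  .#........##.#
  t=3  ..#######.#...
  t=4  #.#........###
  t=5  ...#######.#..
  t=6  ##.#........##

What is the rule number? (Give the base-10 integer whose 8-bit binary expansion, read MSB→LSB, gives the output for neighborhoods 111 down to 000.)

25

  ###|.  b7=0 t=3,i=3
  ##.|.  b6=0 t=0,i=6
  #.#|.  b5=0 t=0,i=11
  #..|#  b4=1 t=0,i=3
  .##|#  b3=1 t=0,i=5
  .#.|.  b2=0 t=0,i=2
  ..#|.  b1=0 t=0,i=1
  ...|#  b0=1 t=0,i=0
  bits 00011001 = 25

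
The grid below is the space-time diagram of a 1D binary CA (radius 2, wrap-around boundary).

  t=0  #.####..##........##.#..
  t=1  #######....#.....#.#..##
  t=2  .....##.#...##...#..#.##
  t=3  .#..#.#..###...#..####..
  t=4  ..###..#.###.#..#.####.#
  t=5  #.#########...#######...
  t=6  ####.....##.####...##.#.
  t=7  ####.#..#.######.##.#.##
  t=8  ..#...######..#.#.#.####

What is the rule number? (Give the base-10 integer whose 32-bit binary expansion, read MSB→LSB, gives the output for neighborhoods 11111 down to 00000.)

1520954280

  [31] ##### => .  t=1,i=0
  [30] ####. => #  t=0,i=4
  [29] ###.# => .  t=4,i=11
  [28] ###.. => #  t=0,i=5
  [27] ##.## => #  t=6,i=11
  [26] ##.#. => .  t=0,i=20
  [25] ##..# => #  t=0,i=6
  [24] ##... => .  t=0,i=10
  [23] #.### => #  t=0,i=2
  [22] #.##. => .  t=2,i=22
  [21] #.#.# => #  t=6,i=22
  [20] #.#.. => .  t=0,i=21
  [19] #..## => .  t=0,i=7
  [18] #..#. => #  t=0,i=23
  [17] #...# => #  t=2,i=10
  [16] #.... => #  t=0,i=11
  [15] .#### => #  t=0,i=3
  [14] .###. => #  t=3,i=10
  [13] .##.# => #  t=0,i=19
  [12] .##.. => .  t=0,i=9
  [11] .#.## => #  t=0,i=1
  [10] .#.#. => .  t=1,i=18
  [9] .#..# => #  t=0,i=22
  [8] .#... => #  t=1,i=12
  [7] ..### => #  t=1,i=22
  [6] ..##. => .  t=0,i=8
  [5] ..#.# => #  t=0,i=0
  [4] ..#.. => .  t=1,i=11
  [3] ...## => #  t=0,i=17
  [2] ...#. => .  t=1,i=10
  [1] ....# => .  t=0,i=16
  [0] ..... => .  t=0,i=12
  bits 01011010101001111110101110101000 = 1520954280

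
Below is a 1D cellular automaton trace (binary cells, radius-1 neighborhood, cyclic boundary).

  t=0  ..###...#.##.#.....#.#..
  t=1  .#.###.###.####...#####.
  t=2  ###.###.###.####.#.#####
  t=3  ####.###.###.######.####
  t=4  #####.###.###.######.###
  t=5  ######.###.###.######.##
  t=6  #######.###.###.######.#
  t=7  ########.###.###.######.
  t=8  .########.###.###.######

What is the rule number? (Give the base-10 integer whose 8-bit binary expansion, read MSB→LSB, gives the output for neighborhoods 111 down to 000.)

246

  nb ###: next=#  (t=0,i=3, bit7=1)
  nb ##.: next=#  (t=0,i=4, bit6=1)
  nb #.#: next=#  (t=0,i=9, bit5=1)
  nb #..: next=#  (t=0,i=5, bit4=1)
  nb .##: next=.  (t=0,i=2, bit3=0)
  nb .#.: next=#  (t=0,i=8, bit2=1)
  nb ..#: next=#  (t=0,i=1, bit1=1)
  nb ...: next=.  (t=0,i=0, bit0=0)
  bits 11110110 = 246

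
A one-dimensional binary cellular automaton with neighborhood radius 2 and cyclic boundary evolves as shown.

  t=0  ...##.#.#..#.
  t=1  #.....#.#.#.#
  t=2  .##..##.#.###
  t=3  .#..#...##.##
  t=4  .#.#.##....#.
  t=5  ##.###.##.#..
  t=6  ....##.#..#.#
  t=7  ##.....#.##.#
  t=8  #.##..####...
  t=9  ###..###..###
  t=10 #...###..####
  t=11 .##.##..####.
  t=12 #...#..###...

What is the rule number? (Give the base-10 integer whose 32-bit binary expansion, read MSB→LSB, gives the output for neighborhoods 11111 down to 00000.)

  [31] ##### => #  t=9,i=0
  [30] ####. => .  t=8,i=8
  [29] ###.# => #  t=2,i=12
  [28] ###.. => .  t=7,i=1
  [27] ##.## => .  t=2,i=0
  [26] ##.#. => .  t=0,i=5
  [25] ##..# => .  t=2,i=3
  [24] ##... => #  t=1,i=1
  [23] #.### => .  t=2,i=10
  [22] #.##. => #  t=1,i=12
  [21] #.#.# => #  t=0,i=6
  [20] #.#.. => #  t=0,i=8
  [19] #..## => #  t=2,i=4
  [18] #..#. => #  t=0,i=10
  [17] #...# => #  t=3,i=6
  [16] #.... => #  t=0,i=0
  [15] .#### => #  t=8,i=7
  [14] .###. => #  t=2,i=11
  [13] .##.# => .  t=0,i=4
  [12] .##.. => .  t=1,i=0
  [11] .#.## => #  t=1,i=11
  [10] .#.#. => .  t=0,i=7
  [9] .#..# => .  t=0,i=9
  [8] .#... => #  t=0,i=12
  [7] ..### => #  t=8,i=6
  [6] ..##. => .  t=0,i=3
  [5] ..#.# => #  t=1,i=6
  [4] ..#.. => .  t=0,i=11
  [3] ...## => .  t=0,i=2
  [2] ...#. => #  t=1,i=5
  [1] ....# => .  t=0,i=1
  [0] ..... => .  t=1,i=3
  bits 10100001011111111100100110100100 = 2709506468

2709506468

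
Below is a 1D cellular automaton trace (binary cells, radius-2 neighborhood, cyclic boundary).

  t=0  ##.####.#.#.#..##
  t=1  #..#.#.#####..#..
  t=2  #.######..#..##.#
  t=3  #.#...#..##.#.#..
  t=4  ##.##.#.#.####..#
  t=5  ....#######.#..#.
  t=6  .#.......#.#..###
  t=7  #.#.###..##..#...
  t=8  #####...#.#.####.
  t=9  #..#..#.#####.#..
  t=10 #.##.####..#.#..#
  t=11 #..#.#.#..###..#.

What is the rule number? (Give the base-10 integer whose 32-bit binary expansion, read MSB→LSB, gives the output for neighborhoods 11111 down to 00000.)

1152269617

  ##### -> .   bit 31 = 0  t=1,i=9
  ####. -> #   bit 30 = 1  t=0,i=0
  ###.# -> .   bit 29 = 0  t=0,i=1
  ###.. -> .   bit 28 = 0  t=1,i=11
  ##.## -> .   bit 27 = 0  t=0,i=2
  ##.#. -> #   bit 26 = 1  t=0,i=7
  ##..# -> .   bit 25 = 0  t=1,i=12
  ##... -> .   bit 24 = 0  t=8,i=5
  #.### -> #   bit 23 = 1  t=0,i=3
  #.##. -> .   bit 22 = 0  t=2,i=16
  #.#.# -> #   bit 21 = 1  t=0,i=8
  #.#.. -> .   bit 20 = 0  t=0,i=12
  #..## -> #   bit 19 = 1  t=0,i=14
  #..#. -> #   bit 18 = 1  t=1,i=2
  #...# -> #   bit 17 = 1  t=3,i=4
  #.... -> .   bit 16 = 0  t=5,i=0
  .#### -> .   bit 15 = 0  t=0,i=4
  .###. -> .   bit 14 = 0  t=4,i=0
  .##.# -> #   bit 13 = 1  t=2,i=0
  .##.. -> #   bit 12 = 1  t=7,i=10
  .#.## -> #   bit 11 = 1  t=1,i=6
  .#.#. -> #   bit 10 = 1  t=0,i=9
  .#..# -> .   bit 9 = 0  t=0,i=13
  .#... -> #   bit 8 = 1  t=3,i=3
  ..### -> .   bit 7 = 0  t=0,i=15
  ..##. -> .   bit 6 = 0  t=2,i=13
  ..#.# -> #   bit 5 = 1  t=1,i=3
  ..#.. -> #   bit 4 = 1  t=1,i=0
  ...## -> .   bit 3 = 0  t=5,i=3
  ...#. -> .   bit 2 = 0  t=3,i=5
  ....# -> .   bit 1 = 0  t=5,i=2
  ..... -> #   bit 0 = 1  t=5,i=1
  bits 01000100101011100011110100110001 = 1152269617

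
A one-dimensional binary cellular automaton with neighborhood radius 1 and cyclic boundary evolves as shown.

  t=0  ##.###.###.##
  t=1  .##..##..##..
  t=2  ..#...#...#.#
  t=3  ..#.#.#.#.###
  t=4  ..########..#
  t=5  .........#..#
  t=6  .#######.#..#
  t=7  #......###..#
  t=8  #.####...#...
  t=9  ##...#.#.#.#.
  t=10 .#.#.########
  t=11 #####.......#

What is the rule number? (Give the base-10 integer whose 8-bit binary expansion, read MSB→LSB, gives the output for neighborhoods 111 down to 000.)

  [7] ### => .  t=0,i=0
  [6] ##. => #  t=0,i=1
  [5] #.# => #  t=0,i=2
  [4] #.. => .  t=1,i=3
  [3] .## => .  t=0,i=3
  [2] .#. => #  t=2,i=2
  [1] ..# => .  t=1,i=0
  [0] ... => #  t=1,i=12
  bits 01100101 = 101

101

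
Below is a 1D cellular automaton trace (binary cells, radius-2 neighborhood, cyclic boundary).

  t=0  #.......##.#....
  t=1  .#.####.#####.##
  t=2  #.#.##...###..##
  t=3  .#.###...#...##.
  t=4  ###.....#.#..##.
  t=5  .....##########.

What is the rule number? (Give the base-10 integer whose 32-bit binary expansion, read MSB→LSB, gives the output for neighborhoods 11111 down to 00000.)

3294412775

  nb #####: next=#  (t=1,i=10, bit31=1)
  nb ####.: next=#  (t=1,i=5, bit30=1)
  nb ###.#: next=.  (t=1,i=6, bit29=0)
  nb ###..: next=.  (t=2,i=11, bit28=0)
  nb ##.##: next=.  (t=1,i=7, bit27=0)
  nb ##.#.: next=#  (t=0,i=10, bit26=1)
  nb ##..#: next=.  (t=2,i=12, bit25=0)
  nb ##...: next=.  (t=2,i=6, bit24=0)
  nb #.###: next=.  (t=1,i=3, bit23=0)
  nb #.##.: next=#  (t=1,i=14, bit22=1)
  nb #.#.#: next=.  (t=1,i=1, bit21=0)
  nb #.#..: next=#  (t=0,i=11, bit20=1)
  nb #..##: next=#  (t=2,i=13, bit19=1)
  nb #..#.: next=#  (t=3,i=0, bit18=1)
  nb #...#: next=.  (t=2,i=7, bit17=0)
  nb #....: next=.  (t=0,i=2, bit16=0)
  nb .####: next=#  (t=1,i=4, bit15=1)
  nb .###.: next=.  (t=2,i=10, bit14=0)
  nb .##.#: next=#  (t=0,i=9, bit13=1)
  nb .##..: next=#  (t=2,i=5, bit12=1)
  nb .#.##: next=#  (t=1,i=2, bit11=1)
  nb .#.#.: next=#  (t=4,i=9, bit10=1)
  nb .#..#: next=#  (t=4,i=11, bit9=1)
  nb .#...: next=#  (t=0,i=1, bit8=1)
  nb ..###: next=#  (t=2,i=9, bit7=1)
  nb ..##.: next=#  (t=0,i=8, bit6=1)
  nb ..#.#: next=#  (t=3,i=1, bit5=1)
  nb ..#..: next=.  (t=0,i=0, bit4=0)
  nb ...##: next=.  (t=0,i=7, bit3=0)
  nb ...#.: next=#  (t=0,i=15, bit2=1)
  nb ....#: next=#  (t=0,i=6, bit1=1)
  nb .....: next=#  (t=0,i=3, bit0=1)
  bits 11000100010111001011111111100111 = 3294412775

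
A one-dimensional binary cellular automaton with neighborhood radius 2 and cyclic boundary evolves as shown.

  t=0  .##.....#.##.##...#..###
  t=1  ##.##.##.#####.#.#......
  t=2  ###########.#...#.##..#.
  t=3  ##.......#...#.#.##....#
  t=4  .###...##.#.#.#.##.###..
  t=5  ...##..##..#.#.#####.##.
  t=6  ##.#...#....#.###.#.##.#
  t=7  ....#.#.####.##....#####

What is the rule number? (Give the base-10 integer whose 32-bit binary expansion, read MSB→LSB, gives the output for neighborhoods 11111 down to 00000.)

  #####|.  b31=0 t=1,i=11
  ####.|#  b30=1 t=1,i=12
  ###.#|.  b29=0 t=0,i=23
  ###..|#  b28=1 t=3,i=1
  ##.##|#  b27=1 t=0,i=0
  ##.#.|.  b26=0 t=1,i=14
  ##..#|.  b25=0 t=2,i=20
  ##...|#  b24=1 t=0,i=3
  #.###|#  b23=1 t=1,i=9
  #.##.|#  b22=1 t=0,i=1
  #.#.#|.  b21=0 t=1,i=15
  #.#..|.  b20=0 t=1,i=17
  #..##|.  b19=0 t=0,i=20
  #..#.|.  b18=0 t=2,i=21
  #...#|.  b17=0 t=0,i=16
  #....|#  b16=1 t=0,i=4
  .####|#  b15=1 t=1,i=10
  .###.|.  b14=0 t=0,i=22
  .##.#|#  b13=1 t=0,i=11
  .##..|.  b12=0 t=0,i=2
  .#.##|#  b11=1 t=0,i=9
  .#.#.|#  b10=1 t=1,i=16
  .#..#|.  b9=0 t=0,i=19
  .#...|#  b8=1 t=1,i=18
  ..###|.  b7=0 t=0,i=21
  ..##.|#  b6=1 t=1,i=0
  ..#.#|.  b5=0 t=0,i=8
  ..#..|.  b4=0 t=0,i=18
  ...##|.  b3=0 t=1,i=23
  ...#.|#  b2=1 t=0,i=7
  ....#|#  b1=1 t=0,i=6
  .....|.  b0=0 t=0,i=5
  bits 01011001110000011010110101000110 = 1505865030

1505865030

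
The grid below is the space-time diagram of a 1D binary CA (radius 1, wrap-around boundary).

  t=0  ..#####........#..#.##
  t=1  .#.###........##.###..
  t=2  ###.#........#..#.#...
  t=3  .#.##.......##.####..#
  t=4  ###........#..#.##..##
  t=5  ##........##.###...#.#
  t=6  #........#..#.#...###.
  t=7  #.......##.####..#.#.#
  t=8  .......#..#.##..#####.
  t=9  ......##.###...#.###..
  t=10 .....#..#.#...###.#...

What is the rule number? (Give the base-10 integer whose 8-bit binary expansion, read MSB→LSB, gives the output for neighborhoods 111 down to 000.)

  [7] ### => #  t=0,i=3
  [6] ##. => .  t=0,i=6
  [5] #.# => #  t=0,i=19
  [4] #.. => .  t=0,i=0
  [3] .## => .  t=0,i=2
  [2] .#. => #  t=0,i=15
  [1] ..# => #  t=0,i=1
  [0] ... => .  t=0,i=8
  bits 10100110 = 166

166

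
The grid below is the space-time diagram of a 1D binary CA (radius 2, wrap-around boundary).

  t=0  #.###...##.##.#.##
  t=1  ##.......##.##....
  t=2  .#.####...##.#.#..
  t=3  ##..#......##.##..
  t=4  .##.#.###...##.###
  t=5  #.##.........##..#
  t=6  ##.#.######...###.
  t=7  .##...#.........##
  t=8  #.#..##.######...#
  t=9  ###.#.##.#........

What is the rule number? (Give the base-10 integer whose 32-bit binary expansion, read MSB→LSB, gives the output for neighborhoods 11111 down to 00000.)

773436469

  ##### -> .   bit 31 = 0  t=6,i=7
  ####. -> .   bit 30 = 0  t=2,i=5
  ###.# -> #   bit 29 = 1  t=0,i=0
  ###.. -> .   bit 28 = 0  t=0,i=4
  ##.## -> #   bit 27 = 1  t=0,i=1
  ##.#. -> #   bit 26 = 1  t=0,i=13
  ##..# -> #   bit 25 = 1  t=3,i=2
  ##... -> .   bit 24 = 0  t=0,i=5
  #.### -> .   bit 23 = 0  t=0,i=2
  #.##. -> .   bit 22 = 0  t=0,i=11
  #.#.# -> .   bit 21 = 0  t=0,i=14
  #.#.. -> #   bit 20 = 1  t=2,i=15
  #..## -> #   bit 19 = 1  t=3,i=17
  #..#. -> .   bit 18 = 0  t=3,i=3
  #...# -> .   bit 17 = 0  t=0,i=6
  #.... -> #   bit 16 = 1  t=1,i=3
  .#### -> #   bit 15 = 1  t=2,i=4
  .###. -> .   bit 14 = 0  t=0,i=3
  .##.# -> #   bit 13 = 1  t=0,i=9
  .##.. -> #   bit 12 = 1  t=1,i=1
  .#.## -> .   bit 11 = 0  t=0,i=15
  .#.#. -> #   bit 10 = 1  t=2,i=14
  .#..# -> .   bit 9 = 0  t=8,i=3
  .#... -> .   bit 8 = 0  t=2,i=16
  ..### -> .   bit 7 = 0  t=6,i=14
  ..##. -> .   bit 6 = 0  t=0,i=8
  ..#.# -> #   bit 5 = 1  t=2,i=1
  ..#.. -> #   bit 4 = 1  t=3,i=4
  ...## -> .   bit 3 = 0  t=0,i=7
  ...#. -> #   bit 2 = 1  t=2,i=0
  ....# -> .   bit 1 = 0  t=1,i=7
  ..... -> #   bit 0 = 1  t=1,i=4
  bits 00101110000110011011010000110101 = 773436469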